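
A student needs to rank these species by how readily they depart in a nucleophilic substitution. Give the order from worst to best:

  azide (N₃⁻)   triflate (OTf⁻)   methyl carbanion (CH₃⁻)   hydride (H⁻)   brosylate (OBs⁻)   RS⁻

The more stable X⁻ (or X) is on its own — i.e. the weaker a base it is — the better a leaving group it makes.
triflate (OTf⁻): pKₐ(CF₃SO₃H (triflic acid)) ≈ -14
brosylate (OBs⁻): pKₐ(p-BrC₆H₄SO₃H) ≈ -2.8
azide (N₃⁻): pKₐ(HN₃) ≈ 4.7
RS⁻: pKₐ(RSH (a thiol)) ≈ 10.5
hydride (H⁻): pKₐ(H₂) ≈ 36
methyl carbanion (CH₃⁻): pKₐ(CH₄) ≈ 48
Reversing gives the worst-to-best order requested.

methyl carbanion (CH₃⁻) < hydride (H⁻) < RS⁻ < azide (N₃⁻) < brosylate (OBs⁻) < triflate (OTf⁻)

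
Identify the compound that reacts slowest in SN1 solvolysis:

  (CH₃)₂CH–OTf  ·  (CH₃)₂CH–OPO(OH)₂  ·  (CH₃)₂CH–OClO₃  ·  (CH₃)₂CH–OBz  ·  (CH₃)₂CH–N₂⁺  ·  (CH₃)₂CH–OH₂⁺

(CH₃)₂CH–OBz

Same R in every case — rank the leaving groups.
Leaving-group ability tracks the stability of the departed species; conjugate-acid pKₐ is the usual yardstick (lower pKₐ → better LG).
(CH₃)₂CH–N₂⁺ loses N₂: no meaningful conjugate acid; N₂ departs as an exceptionally stable neutral molecule
(CH₃)₂CH–OTf loses OTf⁻: pKₐ(CF₃SO₃H (triflic acid)) ≈ -14
(CH₃)₂CH–OClO₃ loses ClO₄⁻: pKₐ(HClO₄) ≈ -10
(CH₃)₂CH–OH₂⁺ loses H₂O: pKₐ(H₃O⁺) ≈ -1.7
(CH₃)₂CH–OPO(OH)₂ loses H₂PO₄⁻: pKₐ(H₃PO₄) ≈ 2.1
(CH₃)₂CH–OBz loses PhCOO⁻: pKₐ(C₆H₅COOH) ≈ 4.2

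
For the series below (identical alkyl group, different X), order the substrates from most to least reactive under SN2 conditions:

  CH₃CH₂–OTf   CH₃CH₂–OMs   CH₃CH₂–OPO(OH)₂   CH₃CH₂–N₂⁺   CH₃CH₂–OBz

CH₃CH₂–N₂⁺ > CH₃CH₂–OTf > CH₃CH₂–OMs > CH₃CH₂–OPO(OH)₂ > CH₃CH₂–OBz

The skeletons are identical, so relative rate is governed entirely by leaving-group ability.
A good leaving group is a weak base: the lower the pKₐ of its conjugate acid, the more readily it departs.
CH₃CH₂–N₂⁺ loses N₂: no meaningful conjugate acid; N₂ departs as an exceptionally stable neutral molecule
CH₃CH₂–OTf loses OTf⁻: pKₐ(CF₃SO₃H (triflic acid)) ≈ -14
CH₃CH₂–OMs loses OMs⁻: pKₐ(CH₃SO₃H (MsOH)) ≈ -1.9
CH₃CH₂–OPO(OH)₂ loses H₂PO₄⁻: pKₐ(H₃PO₄) ≈ 2.1
CH₃CH₂–OBz loses PhCOO⁻: pKₐ(C₆H₅COOH) ≈ 4.2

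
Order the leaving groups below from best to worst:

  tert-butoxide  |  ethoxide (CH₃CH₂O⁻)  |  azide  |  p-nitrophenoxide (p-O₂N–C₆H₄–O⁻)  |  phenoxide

azide > p-nitrophenoxide (p-O₂N–C₆H₄–O⁻) > phenoxide > ethoxide (CH₃CH₂O⁻) > tert-butoxide

A good leaving group is a weak base: the lower the pKₐ of its conjugate acid, the more readily it departs.
azide: pKₐ(HN₃) ≈ 4.7
p-nitrophenoxide (p-O₂N–C₆H₄–O⁻): pKₐ(p-nitrophenol) ≈ 7.2
phenoxide: pKₐ(C₆H₅OH (phenol)) ≈ 10
ethoxide (CH₃CH₂O⁻): pKₐ(CH₃CH₂OH) ≈ 16
tert-butoxide: pKₐ(t-BuOH) ≈ 18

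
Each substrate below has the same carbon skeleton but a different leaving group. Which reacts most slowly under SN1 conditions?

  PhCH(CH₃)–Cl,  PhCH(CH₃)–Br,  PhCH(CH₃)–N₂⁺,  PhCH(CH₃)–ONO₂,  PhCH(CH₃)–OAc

PhCH(CH₃)–OAc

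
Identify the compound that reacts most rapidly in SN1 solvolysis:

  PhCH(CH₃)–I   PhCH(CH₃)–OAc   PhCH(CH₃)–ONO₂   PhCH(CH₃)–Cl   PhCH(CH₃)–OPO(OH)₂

PhCH(CH₃)–I

The skeletons are identical, so relative rate is governed entirely by leaving-group ability.
The more stable X⁻ (or X) is on its own — i.e. the weaker a base it is — the better a leaving group it makes.
PhCH(CH₃)–I loses I⁻: pKₐ(HI) ≈ -10
PhCH(CH₃)–Cl loses Cl⁻: pKₐ(HCl) ≈ -7
PhCH(CH₃)–ONO₂ loses NO₃⁻: pKₐ(HNO₃) ≈ -1.3
PhCH(CH₃)–OPO(OH)₂ loses H₂PO₄⁻: pKₐ(H₃PO₄) ≈ 2.1
PhCH(CH₃)–OAc loses AcO⁻: pKₐ(CH₃COOH) ≈ 4.8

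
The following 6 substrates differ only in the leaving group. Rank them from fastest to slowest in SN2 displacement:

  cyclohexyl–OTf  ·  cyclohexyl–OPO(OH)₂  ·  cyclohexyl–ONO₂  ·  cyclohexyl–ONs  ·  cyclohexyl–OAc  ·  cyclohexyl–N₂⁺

cyclohexyl–N₂⁺ > cyclohexyl–OTf > cyclohexyl–ONs > cyclohexyl–ONO₂ > cyclohexyl–OPO(OH)₂ > cyclohexyl–OAc

With the same alkyl group throughout, only the leaving group differentiates the rates.
A good leaving group is a weak base: the lower the pKₐ of its conjugate acid, the more readily it departs.
cyclohexyl–N₂⁺ loses N₂: no meaningful conjugate acid; N₂ departs as an exceptionally stable neutral molecule
cyclohexyl–OTf loses OTf⁻: pKₐ(CF₃SO₃H (triflic acid)) ≈ -14
cyclohexyl–ONs loses ONs⁻: pKₐ(p-O₂NC₆H₄SO₃H) ≈ -3.5
cyclohexyl–ONO₂ loses NO₃⁻: pKₐ(HNO₃) ≈ -1.3
cyclohexyl–OPO(OH)₂ loses H₂PO₄⁻: pKₐ(H₃PO₄) ≈ 2.1
cyclohexyl–OAc loses AcO⁻: pKₐ(CH₃COOH) ≈ 4.8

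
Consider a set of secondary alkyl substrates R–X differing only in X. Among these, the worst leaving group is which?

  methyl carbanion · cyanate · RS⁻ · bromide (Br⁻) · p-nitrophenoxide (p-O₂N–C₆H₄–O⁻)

bromide (Br⁻): pKₐ(HBr) ≈ -9
cyanate: pKₐ(HOCN) ≈ 3.5
p-nitrophenoxide (p-O₂N–C₆H₄–O⁻): pKₐ(p-nitrophenol) ≈ 7.2
RS⁻: pKₐ(RSH (a thiol)) ≈ 10.5
methyl carbanion: pKₐ(CH₄) ≈ 48

methyl carbanion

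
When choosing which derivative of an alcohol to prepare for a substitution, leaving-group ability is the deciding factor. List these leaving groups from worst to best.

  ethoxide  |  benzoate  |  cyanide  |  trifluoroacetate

trifluoroacetate: pKₐ(CF₃COOH) ≈ 0.2
benzoate: pKₐ(C₆H₅COOH) ≈ 4.2
cyanide: pKₐ(HCN) ≈ 9.2 — sp carbon stabilises the charge somewhat, but still a poor LG
ethoxide: pKₐ(CH₃CH₂OH) ≈ 16 — strong base; alkoxides do not leave unassisted
The question asks for worst first, so the sequence is read in increasing leaving-group ability.

ethoxide < cyanide < benzoate < trifluoroacetate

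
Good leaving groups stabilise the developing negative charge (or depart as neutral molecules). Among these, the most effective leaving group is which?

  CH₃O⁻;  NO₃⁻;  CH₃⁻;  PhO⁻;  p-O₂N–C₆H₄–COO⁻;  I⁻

I⁻

Leaving-group ability tracks the stability of the departed species; conjugate-acid pKₐ is the usual yardstick (lower pKₐ → better LG).
I⁻: pKₐ(HI) ≈ -10
NO₃⁻: pKₐ(HNO₃) ≈ -1.3
p-O₂N–C₆H₄–COO⁻: pKₐ(p-nitrobenzoic acid) ≈ 3.4
PhO⁻: pKₐ(C₆H₅OH (phenol)) ≈ 10
CH₃O⁻: pKₐ(CH₃OH) ≈ 15.5
CH₃⁻: pKₐ(CH₄) ≈ 48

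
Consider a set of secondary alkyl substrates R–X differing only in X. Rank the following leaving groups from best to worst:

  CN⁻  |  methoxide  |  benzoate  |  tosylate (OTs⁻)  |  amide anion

Rank by basicity of the departing species: weakest base leaves most easily.
tosylate (OTs⁻): pKₐ(p-CH₃C₆H₄SO₃H (TsOH)) ≈ -2.8 — resonance-delocalised arenesulfonate
benzoate: pKₐ(C₆H₅COOH) ≈ 4.2
CN⁻: pKₐ(HCN) ≈ 9.2
methoxide: pKₐ(CH₃OH) ≈ 15.5 — strong base; alkoxides do not leave unassisted
amide anion: pKₐ(NH₃) ≈ 38 — extremely strong base; never a leaving group

tosylate (OTs⁻) > benzoate > CN⁻ > methoxide > amide anion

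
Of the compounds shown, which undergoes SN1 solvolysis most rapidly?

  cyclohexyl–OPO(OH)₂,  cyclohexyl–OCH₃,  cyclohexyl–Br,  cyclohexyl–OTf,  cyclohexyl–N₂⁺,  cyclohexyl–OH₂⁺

The skeletons are identical, so relative rate is governed entirely by leaving-group ability.
Rank by basicity of the departing species: weakest base leaves most easily.
cyclohexyl–N₂⁺ loses N₂: no meaningful conjugate acid; N₂ departs as an exceptionally stable neutral molecule
cyclohexyl–OTf loses OTf⁻: pKₐ(CF₃SO₃H (triflic acid)) ≈ -14
cyclohexyl–Br loses Br⁻: pKₐ(HBr) ≈ -9
cyclohexyl–OH₂⁺ loses H₂O: pKₐ(H₃O⁺) ≈ -1.7
cyclohexyl–OPO(OH)₂ loses H₂PO₄⁻: pKₐ(H₃PO₄) ≈ 2.1
cyclohexyl–OCH₃ loses CH₃O⁻: pKₐ(CH₃OH) ≈ 15.5

cyclohexyl–N₂⁺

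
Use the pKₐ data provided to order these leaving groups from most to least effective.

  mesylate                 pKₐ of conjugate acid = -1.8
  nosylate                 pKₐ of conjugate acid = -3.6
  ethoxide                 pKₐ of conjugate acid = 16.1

Lower conjugate-acid pKₐ ⇒ weaker base ⇒ better leaving group.
Sorting by the given values: nosylate (-3.6), mesylate (-1.8), ethoxide (16.1).

nosylate > mesylate > ethoxide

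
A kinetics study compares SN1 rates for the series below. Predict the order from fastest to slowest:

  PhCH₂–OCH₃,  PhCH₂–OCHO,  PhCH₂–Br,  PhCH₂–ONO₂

PhCH₂–Br > PhCH₂–ONO₂ > PhCH₂–OCHO > PhCH₂–OCH₃

Same R in every case — rank the leaving groups.
The more stable X⁻ (or X) is on its own — i.e. the weaker a base it is — the better a leaving group it makes.
PhCH₂–Br loses Br⁻: pKₐ(HBr) ≈ -9
PhCH₂–ONO₂ loses NO₃⁻: pKₐ(HNO₃) ≈ -1.3
PhCH₂–OCHO loses HCOO⁻: pKₐ(HCOOH) ≈ 3.8
PhCH₂–OCH₃ loses CH₃O⁻: pKₐ(CH₃OH) ≈ 15.5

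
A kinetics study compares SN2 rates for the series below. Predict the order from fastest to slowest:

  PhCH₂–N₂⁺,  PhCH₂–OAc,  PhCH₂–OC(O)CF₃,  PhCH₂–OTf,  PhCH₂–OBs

The skeletons are identical, so relative rate is governed entirely by leaving-group ability.
Rank by basicity of the departing species: weakest base leaves most easily.
PhCH₂–N₂⁺ loses N₂: no meaningful conjugate acid; N₂ departs as an exceptionally stable neutral molecule
PhCH₂–OTf loses OTf⁻: pKₐ(CF₃SO₃H (triflic acid)) ≈ -14
PhCH₂–OBs loses OBs⁻: pKₐ(p-BrC₆H₄SO₃H) ≈ -2.8
PhCH₂–OC(O)CF₃ loses CF₃COO⁻: pKₐ(CF₃COOH) ≈ 0.2
PhCH₂–OAc loses AcO⁻: pKₐ(CH₃COOH) ≈ 4.8

PhCH₂–N₂⁺ > PhCH₂–OTf > PhCH₂–OBs > PhCH₂–OC(O)CF₃ > PhCH₂–OAc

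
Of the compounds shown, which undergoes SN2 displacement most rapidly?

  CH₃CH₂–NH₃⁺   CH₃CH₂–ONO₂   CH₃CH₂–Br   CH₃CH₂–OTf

Same R in every case — rank the leaving groups.
A good leaving group is a weak base: the lower the pKₐ of its conjugate acid, the more readily it departs.
CH₃CH₂–OTf loses OTf⁻: pKₐ(CF₃SO₃H (triflic acid)) ≈ -14
CH₃CH₂–Br loses Br⁻: pKₐ(HBr) ≈ -9
CH₃CH₂–ONO₂ loses NO₃⁻: pKₐ(HNO₃) ≈ -1.3
CH₃CH₂–NH₃⁺ loses NH₃: pKₐ(NH₄⁺) ≈ 9.2

CH₃CH₂–OTf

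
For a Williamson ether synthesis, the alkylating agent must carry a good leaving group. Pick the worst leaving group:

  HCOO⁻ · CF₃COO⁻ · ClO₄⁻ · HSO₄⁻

Rank by basicity of the departing species: weakest base leaves most easily.
ClO₄⁻: pKₐ(HClO₄) ≈ -10
HSO₄⁻: pKₐ(H₂SO₄) ≈ -3
CF₃COO⁻: pKₐ(CF₃COOH) ≈ 0.2
HCOO⁻: pKₐ(HCOOH) ≈ 3.8

HCOO⁻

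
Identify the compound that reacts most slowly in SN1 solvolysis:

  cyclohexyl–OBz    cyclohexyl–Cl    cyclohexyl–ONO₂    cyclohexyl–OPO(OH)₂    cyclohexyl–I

cyclohexyl–OBz

With the same alkyl group throughout, only the leaving group differentiates the rates.
Leaving-group ability tracks the stability of the departed species; conjugate-acid pKₐ is the usual yardstick (lower pKₐ → better LG).
cyclohexyl–I loses I⁻: pKₐ(HI) ≈ -10
cyclohexyl–Cl loses Cl⁻: pKₐ(HCl) ≈ -7
cyclohexyl–ONO₂ loses NO₃⁻: pKₐ(HNO₃) ≈ -1.3
cyclohexyl–OPO(OH)₂ loses H₂PO₄⁻: pKₐ(H₃PO₄) ≈ 2.1
cyclohexyl–OBz loses PhCOO⁻: pKₐ(C₆H₅COOH) ≈ 4.2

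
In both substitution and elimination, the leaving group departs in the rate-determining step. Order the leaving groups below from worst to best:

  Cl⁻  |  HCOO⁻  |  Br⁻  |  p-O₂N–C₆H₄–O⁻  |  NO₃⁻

A good leaving group is a weak base: the lower the pKₐ of its conjugate acid, the more readily it departs.
Br⁻: pKₐ(HBr) ≈ -9
Cl⁻: pKₐ(HCl) ≈ -7 — moderately weak base
NO₃⁻: pKₐ(HNO₃) ≈ -1.3
HCOO⁻: pKₐ(HCOOH) ≈ 3.8 — resonance-stabilised carboxylate
p-O₂N–C₆H₄–O⁻: pKₐ(p-nitrophenol) ≈ 7.2
The question asks for worst first, so the sequence is read in increasing leaving-group ability.

p-O₂N–C₆H₄–O⁻ < HCOO⁻ < NO₃⁻ < Cl⁻ < Br⁻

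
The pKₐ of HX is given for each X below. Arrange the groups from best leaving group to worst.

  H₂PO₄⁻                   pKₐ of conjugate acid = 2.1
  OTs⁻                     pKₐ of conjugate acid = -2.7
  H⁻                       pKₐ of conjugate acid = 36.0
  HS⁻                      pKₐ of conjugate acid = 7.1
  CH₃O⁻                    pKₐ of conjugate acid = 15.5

OTs⁻ > H₂PO₄⁻ > HS⁻ > CH₃O⁻ > H⁻

Lower conjugate-acid pKₐ ⇒ weaker base ⇒ better leaving group.
Sorting by the given values: OTs⁻ (-2.7), H₂PO₄⁻ (2.1), HS⁻ (7.1), CH₃O⁻ (15.5), H⁻ (36.0).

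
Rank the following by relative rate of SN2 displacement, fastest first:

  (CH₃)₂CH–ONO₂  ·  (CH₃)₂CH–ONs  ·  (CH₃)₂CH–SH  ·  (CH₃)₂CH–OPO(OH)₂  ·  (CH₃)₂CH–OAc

(CH₃)₂CH–ONs > (CH₃)₂CH–ONO₂ > (CH₃)₂CH–OPO(OH)₂ > (CH₃)₂CH–OAc > (CH₃)₂CH–SH

Same R in every case — rank the leaving groups.
Leaving-group ability tracks the stability of the departed species; conjugate-acid pKₐ is the usual yardstick (lower pKₐ → better LG).
(CH₃)₂CH–ONs loses ONs⁻: pKₐ(p-O₂NC₆H₄SO₃H) ≈ -3.5
(CH₃)₂CH–ONO₂ loses NO₃⁻: pKₐ(HNO₃) ≈ -1.3
(CH₃)₂CH–OPO(OH)₂ loses H₂PO₄⁻: pKₐ(H₃PO₄) ≈ 2.1
(CH₃)₂CH–OAc loses AcO⁻: pKₐ(CH₃COOH) ≈ 4.8
(CH₃)₂CH–SH loses HS⁻: pKₐ(H₂S) ≈ 7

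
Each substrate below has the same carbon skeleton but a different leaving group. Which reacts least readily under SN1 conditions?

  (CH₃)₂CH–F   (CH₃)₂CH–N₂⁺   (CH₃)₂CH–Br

Identical carbon frameworks mean the comparison reduces to leaving-group quality.
Leaving-group ability tracks the stability of the departed species; conjugate-acid pKₐ is the usual yardstick (lower pKₐ → better LG).
(CH₃)₂CH–N₂⁺ loses N₂: no meaningful conjugate acid; N₂ departs as an exceptionally stable neutral molecule
(CH₃)₂CH–Br loses Br⁻: pKₐ(HBr) ≈ -9
(CH₃)₂CH–F loses F⁻: pKₐ(HF) ≈ 3.2

(CH₃)₂CH–F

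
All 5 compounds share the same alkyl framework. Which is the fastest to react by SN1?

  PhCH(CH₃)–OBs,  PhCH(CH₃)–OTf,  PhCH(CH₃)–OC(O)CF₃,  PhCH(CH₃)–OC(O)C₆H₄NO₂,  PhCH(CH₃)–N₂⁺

PhCH(CH₃)–N₂⁺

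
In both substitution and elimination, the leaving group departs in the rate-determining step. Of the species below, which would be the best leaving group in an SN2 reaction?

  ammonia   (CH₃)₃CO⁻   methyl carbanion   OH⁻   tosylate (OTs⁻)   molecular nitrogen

The more stable X⁻ (or X) is on its own — i.e. the weaker a base it is — the better a leaving group it makes.
molecular nitrogen: no meaningful conjugate acid; N₂ departs as an exceptionally stable neutral molecule
tosylate (OTs⁻): pKₐ(p-CH₃C₆H₄SO₃H (TsOH)) ≈ -2.8
ammonia: pKₐ(NH₄⁺) ≈ 9.2
OH⁻: pKₐ(H₂O) ≈ 15.7
(CH₃)₃CO⁻: pKₐ(t-BuOH) ≈ 18
methyl carbanion: pKₐ(CH₄) ≈ 48

molecular nitrogen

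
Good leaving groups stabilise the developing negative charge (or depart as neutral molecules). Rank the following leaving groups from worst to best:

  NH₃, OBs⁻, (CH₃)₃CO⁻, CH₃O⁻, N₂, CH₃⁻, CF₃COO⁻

The more stable X⁻ (or X) is on its own — i.e. the weaker a base it is — the better a leaving group it makes.
N₂: no meaningful conjugate acid; N₂ departs as an exceptionally stable neutral molecule
OBs⁻: pKₐ(p-BrC₆H₄SO₃H) ≈ -2.8
CF₃COO⁻: pKₐ(CF₃COOH) ≈ 0.2 — strongly electron-withdrawing CF₃ stabilises the carboxylate
NH₃: pKₐ(NH₄⁺) ≈ 9.2 — neutral but moderately basic; leaves from R–NH₃⁺
CH₃O⁻: pKₐ(CH₃OH) ≈ 15.5
(CH₃)₃CO⁻: pKₐ(t-BuOH) ≈ 18
CH₃⁻: pKₐ(CH₄) ≈ 48
Reversing gives the worst-to-best order requested.

CH₃⁻ < (CH₃)₃CO⁻ < CH₃O⁻ < NH₃ < CF₃COO⁻ < OBs⁻ < N₂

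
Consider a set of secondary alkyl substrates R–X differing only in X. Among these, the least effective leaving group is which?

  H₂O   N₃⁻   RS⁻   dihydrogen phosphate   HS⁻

The more stable X⁻ (or X) is on its own — i.e. the weaker a base it is — the better a leaving group it makes.
H₂O: pKₐ(H₃O⁺) ≈ -1.7
dihydrogen phosphate: pKₐ(H₃PO₄) ≈ 2.1
N₃⁻: pKₐ(HN₃) ≈ 4.7
HS⁻: pKₐ(H₂S) ≈ 7
RS⁻: pKₐ(RSH (a thiol)) ≈ 10.5

RS⁻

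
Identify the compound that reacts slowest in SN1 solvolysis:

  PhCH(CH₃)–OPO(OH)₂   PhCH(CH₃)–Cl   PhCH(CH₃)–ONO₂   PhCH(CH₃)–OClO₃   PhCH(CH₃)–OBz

Same R in every case — rank the leaving groups.
Rank by basicity of the departing species: weakest base leaves most easily.
PhCH(CH₃)–OClO₃ loses ClO₄⁻: pKₐ(HClO₄) ≈ -10
PhCH(CH₃)–Cl loses Cl⁻: pKₐ(HCl) ≈ -7
PhCH(CH₃)–ONO₂ loses NO₃⁻: pKₐ(HNO₃) ≈ -1.3
PhCH(CH₃)–OPO(OH)₂ loses H₂PO₄⁻: pKₐ(H₃PO₄) ≈ 2.1
PhCH(CH₃)–OBz loses PhCOO⁻: pKₐ(C₆H₅COOH) ≈ 4.2

PhCH(CH₃)–OBz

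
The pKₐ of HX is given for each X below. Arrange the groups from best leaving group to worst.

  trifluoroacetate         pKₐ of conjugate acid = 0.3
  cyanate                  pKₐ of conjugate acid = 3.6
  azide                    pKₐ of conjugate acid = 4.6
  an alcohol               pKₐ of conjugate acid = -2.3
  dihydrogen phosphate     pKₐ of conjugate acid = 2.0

an alcohol > trifluoroacetate > dihydrogen phosphate > cyanate > azide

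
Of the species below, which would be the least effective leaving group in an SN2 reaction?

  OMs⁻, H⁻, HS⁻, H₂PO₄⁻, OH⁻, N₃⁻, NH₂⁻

NH₂⁻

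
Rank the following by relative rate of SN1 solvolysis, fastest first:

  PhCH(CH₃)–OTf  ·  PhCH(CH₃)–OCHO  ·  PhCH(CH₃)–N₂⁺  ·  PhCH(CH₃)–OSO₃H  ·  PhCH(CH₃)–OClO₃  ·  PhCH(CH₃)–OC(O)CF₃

Same R in every case — rank the leaving groups.
The more stable X⁻ (or X) is on its own — i.e. the weaker a base it is — the better a leaving group it makes.
PhCH(CH₃)–N₂⁺ loses N₂: no meaningful conjugate acid; N₂ departs as an exceptionally stable neutral molecule
PhCH(CH₃)–OTf loses OTf⁻: pKₐ(CF₃SO₃H (triflic acid)) ≈ -14
PhCH(CH₃)–OClO₃ loses ClO₄⁻: pKₐ(HClO₄) ≈ -10
PhCH(CH₃)–OSO₃H loses HSO₄⁻: pKₐ(H₂SO₄) ≈ -3
PhCH(CH₃)–OC(O)CF₃ loses CF₃COO⁻: pKₐ(CF₃COOH) ≈ 0.2
PhCH(CH₃)–OCHO loses HCOO⁻: pKₐ(HCOOH) ≈ 3.8

PhCH(CH₃)–N₂⁺ > PhCH(CH₃)–OTf > PhCH(CH₃)–OClO₃ > PhCH(CH₃)–OSO₃H > PhCH(CH₃)–OC(O)CF₃ > PhCH(CH₃)–OCHO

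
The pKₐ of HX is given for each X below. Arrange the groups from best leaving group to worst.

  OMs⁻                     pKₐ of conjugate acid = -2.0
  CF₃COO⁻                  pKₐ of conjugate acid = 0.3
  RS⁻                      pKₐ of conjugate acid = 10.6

OMs⁻ > CF₃COO⁻ > RS⁻

Lower conjugate-acid pKₐ ⇒ weaker base ⇒ better leaving group.
Sorting by the given values: OMs⁻ (-2.0), CF₃COO⁻ (0.3), RS⁻ (10.6).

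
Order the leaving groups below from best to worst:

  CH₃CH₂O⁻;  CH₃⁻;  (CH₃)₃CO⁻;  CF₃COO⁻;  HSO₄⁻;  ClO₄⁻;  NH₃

ClO₄⁻ > HSO₄⁻ > CF₃COO⁻ > NH₃ > CH₃CH₂O⁻ > (CH₃)₃CO⁻ > CH₃⁻

The more stable X⁻ (or X) is on its own — i.e. the weaker a base it is — the better a leaving group it makes.
ClO₄⁻: pKₐ(HClO₄) ≈ -10
HSO₄⁻: pKₐ(H₂SO₄) ≈ -3
CF₃COO⁻: pKₐ(CF₃COOH) ≈ 0.2
NH₃: pKₐ(NH₄⁺) ≈ 9.2
CH₃CH₂O⁻: pKₐ(CH₃CH₂OH) ≈ 16
(CH₃)₃CO⁻: pKₐ(t-BuOH) ≈ 18
CH₃⁻: pKₐ(CH₄) ≈ 48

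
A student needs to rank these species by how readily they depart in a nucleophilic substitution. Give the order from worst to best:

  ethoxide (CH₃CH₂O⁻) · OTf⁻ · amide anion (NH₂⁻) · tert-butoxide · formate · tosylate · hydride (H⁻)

A good leaving group is a weak base: the lower the pKₐ of its conjugate acid, the more readily it departs.
OTf⁻: pKₐ(CF₃SO₃H (triflic acid)) ≈ -14
tosylate: pKₐ(p-CH₃C₆H₄SO₃H (TsOH)) ≈ -2.8
formate: pKₐ(HCOOH) ≈ 3.8
ethoxide (CH₃CH₂O⁻): pKₐ(CH₃CH₂OH) ≈ 16
tert-butoxide: pKₐ(t-BuOH) ≈ 18
hydride (H⁻): pKₐ(H₂) ≈ 36
amide anion (NH₂⁻): pKₐ(NH₃) ≈ 38
The question asks for worst first, so the sequence is read in increasing leaving-group ability.

amide anion (NH₂⁻) < hydride (H⁻) < tert-butoxide < ethoxide (CH₃CH₂O⁻) < formate < tosylate < OTf⁻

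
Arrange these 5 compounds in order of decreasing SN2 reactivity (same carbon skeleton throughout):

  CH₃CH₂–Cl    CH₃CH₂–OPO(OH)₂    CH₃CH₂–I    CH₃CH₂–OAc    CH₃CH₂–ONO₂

CH₃CH₂–I > CH₃CH₂–Cl > CH₃CH₂–ONO₂ > CH₃CH₂–OPO(OH)₂ > CH₃CH₂–OAc

Same R in every case — rank the leaving groups.
The more stable X⁻ (or X) is on its own — i.e. the weaker a base it is — the better a leaving group it makes.
CH₃CH₂–I loses I⁻: pKₐ(HI) ≈ -10
CH₃CH₂–Cl loses Cl⁻: pKₐ(HCl) ≈ -7
CH₃CH₂–ONO₂ loses NO₃⁻: pKₐ(HNO₃) ≈ -1.3
CH₃CH₂–OPO(OH)₂ loses H₂PO₄⁻: pKₐ(H₃PO₄) ≈ 2.1
CH₃CH₂–OAc loses AcO⁻: pKₐ(CH₃COOH) ≈ 4.8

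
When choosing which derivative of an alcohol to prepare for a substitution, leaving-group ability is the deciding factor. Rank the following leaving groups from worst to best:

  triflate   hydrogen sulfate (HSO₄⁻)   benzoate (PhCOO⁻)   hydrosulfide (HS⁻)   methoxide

methoxide < hydrosulfide (HS⁻) < benzoate (PhCOO⁻) < hydrogen sulfate (HSO₄⁻) < triflate

Rank by basicity of the departing species: weakest base leaves most easily.
triflate: pKₐ(CF₃SO₃H (triflic acid)) ≈ -14 — charge spread over three oxygens and a CF₃ group; the premier leaving group in synthesis
hydrogen sulfate (HSO₄⁻): pKₐ(H₂SO₄) ≈ -3
benzoate (PhCOO⁻): pKₐ(C₆H₅COOH) ≈ 4.2 — aryl carboxylate
hydrosulfide (HS⁻): pKₐ(H₂S) ≈ 7 — larger and more polarisable than the oxygen analogue
methoxide: pKₐ(CH₃OH) ≈ 15.5 — strong base; alkoxides do not leave unassisted
The question asks for worst first, so the sequence is read in increasing leaving-group ability.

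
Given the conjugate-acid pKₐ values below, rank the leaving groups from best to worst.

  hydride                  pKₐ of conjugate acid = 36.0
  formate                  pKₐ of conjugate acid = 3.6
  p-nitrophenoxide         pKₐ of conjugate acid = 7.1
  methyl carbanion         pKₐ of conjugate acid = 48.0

Lower conjugate-acid pKₐ ⇒ weaker base ⇒ better leaving group.
Sorting by the given values: formate (3.6), p-nitrophenoxide (7.1), hydride (36.0), methyl carbanion (48.0).

formate > p-nitrophenoxide > hydride > methyl carbanion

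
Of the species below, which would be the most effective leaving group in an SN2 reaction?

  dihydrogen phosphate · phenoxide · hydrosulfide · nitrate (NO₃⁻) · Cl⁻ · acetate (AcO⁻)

Cl⁻

Cl⁻: pKₐ(HCl) ≈ -7
nitrate (NO₃⁻): pKₐ(HNO₃) ≈ -1.3
dihydrogen phosphate: pKₐ(H₃PO₄) ≈ 2.1
acetate (AcO⁻): pKₐ(CH₃COOH) ≈ 4.8
hydrosulfide: pKₐ(H₂S) ≈ 7
phenoxide: pKₐ(C₆H₅OH (phenol)) ≈ 10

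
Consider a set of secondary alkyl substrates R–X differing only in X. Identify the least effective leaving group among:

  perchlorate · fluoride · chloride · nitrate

fluoride

The more stable X⁻ (or X) is on its own — i.e. the weaker a base it is — the better a leaving group it makes.
perchlorate: pKₐ(HClO₄) ≈ -10
chloride: pKₐ(HCl) ≈ -7
nitrate: pKₐ(HNO₃) ≈ -1.3
fluoride: pKₐ(HF) ≈ 3.2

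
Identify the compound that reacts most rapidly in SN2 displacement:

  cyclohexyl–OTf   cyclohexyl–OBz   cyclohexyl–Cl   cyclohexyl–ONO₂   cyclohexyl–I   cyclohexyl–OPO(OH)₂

cyclohexyl–OTf

With the same alkyl group throughout, only the leaving group differentiates the rates.
The more stable X⁻ (or X) is on its own — i.e. the weaker a base it is — the better a leaving group it makes.
cyclohexyl–OTf loses OTf⁻: pKₐ(CF₃SO₃H (triflic acid)) ≈ -14
cyclohexyl–I loses I⁻: pKₐ(HI) ≈ -10
cyclohexyl–Cl loses Cl⁻: pKₐ(HCl) ≈ -7
cyclohexyl–ONO₂ loses NO₃⁻: pKₐ(HNO₃) ≈ -1.3
cyclohexyl–OPO(OH)₂ loses H₂PO₄⁻: pKₐ(H₃PO₄) ≈ 2.1
cyclohexyl–OBz loses PhCOO⁻: pKₐ(C₆H₅COOH) ≈ 4.2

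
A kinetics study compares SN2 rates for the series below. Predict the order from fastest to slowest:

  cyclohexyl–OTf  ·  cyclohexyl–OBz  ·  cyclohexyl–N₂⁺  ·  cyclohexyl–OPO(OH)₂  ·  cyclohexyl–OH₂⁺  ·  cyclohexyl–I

cyclohexyl–N₂⁺ > cyclohexyl–OTf > cyclohexyl–I > cyclohexyl–OH₂⁺ > cyclohexyl–OPO(OH)₂ > cyclohexyl–OBz

The skeletons are identical, so relative rate is governed entirely by leaving-group ability.
Rank by basicity of the departing species: weakest base leaves most easily.
cyclohexyl–N₂⁺ loses N₂: no meaningful conjugate acid; N₂ departs as an exceptionally stable neutral molecule
cyclohexyl–OTf loses OTf⁻: pKₐ(CF₃SO₃H (triflic acid)) ≈ -14
cyclohexyl–I loses I⁻: pKₐ(HI) ≈ -10
cyclohexyl–OH₂⁺ loses H₂O: pKₐ(H₃O⁺) ≈ -1.7
cyclohexyl–OPO(OH)₂ loses H₂PO₄⁻: pKₐ(H₃PO₄) ≈ 2.1
cyclohexyl–OBz loses PhCOO⁻: pKₐ(C₆H₅COOH) ≈ 4.2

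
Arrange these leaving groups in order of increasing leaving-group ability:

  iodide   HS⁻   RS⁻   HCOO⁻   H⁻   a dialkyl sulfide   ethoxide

iodide: pKₐ(HI) ≈ -10 — large, highly polarisable; very weak base
a dialkyl sulfide: pKₐ(R'₂SH⁺) ≈ -7
HCOO⁻: pKₐ(HCOOH) ≈ 3.8
HS⁻: pKₐ(H₂S) ≈ 7 — larger and more polarisable than the oxygen analogue
RS⁻: pKₐ(RSH (a thiol)) ≈ 10.5
ethoxide: pKₐ(CH₃CH₂OH) ≈ 16 — strong base; alkoxides do not leave unassisted
H⁻: pKₐ(H₂) ≈ 36
Listed from poorest to best leaving group as asked.

H⁻ < ethoxide < RS⁻ < HS⁻ < HCOO⁻ < a dialkyl sulfide < iodide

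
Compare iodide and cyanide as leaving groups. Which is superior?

iodide is the better leaving group.
pKₐ(HI) ≈ -10 versus pKₐ(HCN) ≈ 9.2: iodide is the much weaker base.
Large, highly polarisable; very weak base.

iodide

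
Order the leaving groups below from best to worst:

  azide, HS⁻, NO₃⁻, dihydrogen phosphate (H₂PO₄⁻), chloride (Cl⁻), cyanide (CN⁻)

Leaving-group ability tracks the stability of the departed species; conjugate-acid pKₐ is the usual yardstick (lower pKₐ → better LG).
chloride (Cl⁻): pKₐ(HCl) ≈ -7
NO₃⁻: pKₐ(HNO₃) ≈ -1.3 — resonance-delocalised over three oxygens
dihydrogen phosphate (H₂PO₄⁻): pKₐ(H₃PO₄) ≈ 2.1 — moderate base; biological leaving group after further activation
azide: pKₐ(HN₃) ≈ 4.7 — linear, resonance-stabilised
HS⁻: pKₐ(H₂S) ≈ 7 — larger and more polarisable than the oxygen analogue
cyanide (CN⁻): pKₐ(HCN) ≈ 9.2 — sp carbon stabilises the charge somewhat, but still a poor LG

chloride (Cl⁻) > NO₃⁻ > dihydrogen phosphate (H₂PO₄⁻) > azide > HS⁻ > cyanide (CN⁻)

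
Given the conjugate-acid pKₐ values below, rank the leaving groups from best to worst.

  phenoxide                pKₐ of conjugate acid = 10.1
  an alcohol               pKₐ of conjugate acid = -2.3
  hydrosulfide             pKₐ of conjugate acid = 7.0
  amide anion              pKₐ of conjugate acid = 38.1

Lower conjugate-acid pKₐ ⇒ weaker base ⇒ better leaving group.
Sorting by the given values: an alcohol (-2.3), hydrosulfide (7.0), phenoxide (10.1), amide anion (38.1).

an alcohol > hydrosulfide > phenoxide > amide anion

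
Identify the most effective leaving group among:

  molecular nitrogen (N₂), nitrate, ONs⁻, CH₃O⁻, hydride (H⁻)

The more stable X⁻ (or X) is on its own — i.e. the weaker a base it is — the better a leaving group it makes.
molecular nitrogen (N₂): no meaningful conjugate acid; N₂ departs as an exceptionally stable neutral molecule
ONs⁻: pKₐ(p-O₂NC₆H₄SO₃H) ≈ -3.5
nitrate: pKₐ(HNO₃) ≈ -1.3
CH₃O⁻: pKₐ(CH₃OH) ≈ 15.5
hydride (H⁻): pKₐ(H₂) ≈ 36

molecular nitrogen (N₂)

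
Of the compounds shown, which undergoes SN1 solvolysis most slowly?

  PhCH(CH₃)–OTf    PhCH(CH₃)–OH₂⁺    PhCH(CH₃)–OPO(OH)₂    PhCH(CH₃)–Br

PhCH(CH₃)–OPO(OH)₂

The skeletons are identical, so relative rate is governed entirely by leaving-group ability.
Leaving-group ability tracks the stability of the departed species; conjugate-acid pKₐ is the usual yardstick (lower pKₐ → better LG).
PhCH(CH₃)–OTf loses OTf⁻: pKₐ(CF₃SO₃H (triflic acid)) ≈ -14
PhCH(CH₃)–Br loses Br⁻: pKₐ(HBr) ≈ -9
PhCH(CH₃)–OH₂⁺ loses H₂O: pKₐ(H₃O⁺) ≈ -1.7
PhCH(CH₃)–OPO(OH)₂ loses H₂PO₄⁻: pKₐ(H₃PO₄) ≈ 2.1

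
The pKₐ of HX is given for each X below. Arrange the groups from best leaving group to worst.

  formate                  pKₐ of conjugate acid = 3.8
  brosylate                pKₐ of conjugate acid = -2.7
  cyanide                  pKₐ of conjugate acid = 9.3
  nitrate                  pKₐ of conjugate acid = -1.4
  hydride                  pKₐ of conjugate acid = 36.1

brosylate > nitrate > formate > cyanide > hydride

Lower conjugate-acid pKₐ ⇒ weaker base ⇒ better leaving group.
Sorting by the given values: brosylate (-2.7), nitrate (-1.4), formate (3.8), cyanide (9.3), hydride (36.1).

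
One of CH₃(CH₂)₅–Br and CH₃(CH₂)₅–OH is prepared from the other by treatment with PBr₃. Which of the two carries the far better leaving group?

CH₃(CH₂)₅–Br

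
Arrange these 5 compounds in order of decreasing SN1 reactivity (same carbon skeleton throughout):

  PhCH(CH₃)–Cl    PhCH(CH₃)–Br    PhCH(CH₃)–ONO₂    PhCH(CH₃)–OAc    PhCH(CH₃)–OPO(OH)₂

PhCH(CH₃)–Br > PhCH(CH₃)–Cl > PhCH(CH₃)–ONO₂ > PhCH(CH₃)–OPO(OH)₂ > PhCH(CH₃)–OAc

Same R in every case — rank the leaving groups.
The more stable X⁻ (or X) is on its own — i.e. the weaker a base it is — the better a leaving group it makes.
PhCH(CH₃)–Br loses Br⁻: pKₐ(HBr) ≈ -9
PhCH(CH₃)–Cl loses Cl⁻: pKₐ(HCl) ≈ -7
PhCH(CH₃)–ONO₂ loses NO₃⁻: pKₐ(HNO₃) ≈ -1.3
PhCH(CH₃)–OPO(OH)₂ loses H₂PO₄⁻: pKₐ(H₃PO₄) ≈ 2.1
PhCH(CH₃)–OAc loses AcO⁻: pKₐ(CH₃COOH) ≈ 4.8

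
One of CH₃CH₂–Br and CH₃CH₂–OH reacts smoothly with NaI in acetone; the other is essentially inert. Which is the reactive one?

From CH₃CH₂–OH the departing group would be OH⁻ (pKₐ(H₂O) ≈ 15.7). Strong base; essentially never leaves without prior activation.
From CH₃CH₂–Br the leaving group is Br⁻ (pKₐ(HBr) ≈ -9). Weak base; good leaving group.
(In practice CH₃CH₂–Br is made from CH₃CH₂–OH by treatment with PBr₃, replacing the hydroxyl with bromide.)

CH₃CH₂–Br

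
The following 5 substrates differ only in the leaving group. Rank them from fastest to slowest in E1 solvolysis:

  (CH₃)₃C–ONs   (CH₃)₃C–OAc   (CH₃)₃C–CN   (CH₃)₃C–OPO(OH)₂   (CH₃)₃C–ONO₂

(CH₃)₃C–ONs > (CH₃)₃C–ONO₂ > (CH₃)₃C–OPO(OH)₂ > (CH₃)₃C–OAc > (CH₃)₃C–CN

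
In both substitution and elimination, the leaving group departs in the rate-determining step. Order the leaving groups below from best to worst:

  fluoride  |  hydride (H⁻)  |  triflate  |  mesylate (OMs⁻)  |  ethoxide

The more stable X⁻ (or X) is on its own — i.e. the weaker a base it is — the better a leaving group it makes.
triflate: pKₐ(CF₃SO₃H (triflic acid)) ≈ -14 — charge spread over three oxygens and a CF₃ group; the premier leaving group in synthesis
mesylate (OMs⁻): pKₐ(CH₃SO₃H (MsOH)) ≈ -1.9
fluoride: pKₐ(HF) ≈ 3.2
ethoxide: pKₐ(CH₃CH₂OH) ≈ 16 — strong base; alkoxides do not leave unassisted
hydride (H⁻): pKₐ(H₂) ≈ 36

triflate > mesylate (OMs⁻) > fluoride > ethoxide > hydride (H⁻)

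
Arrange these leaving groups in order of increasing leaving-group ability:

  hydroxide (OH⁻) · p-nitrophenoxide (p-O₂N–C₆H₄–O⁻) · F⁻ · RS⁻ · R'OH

hydroxide (OH⁻) < RS⁻ < p-nitrophenoxide (p-O₂N–C₆H₄–O⁻) < F⁻ < R'OH

The more stable X⁻ (or X) is on its own — i.e. the weaker a base it is — the better a leaving group it makes.
R'OH: pKₐ(R'OH₂⁺) ≈ -2.4
F⁻: pKₐ(HF) ≈ 3.2 — small and strongly basic; the poor halide leaving group
p-nitrophenoxide (p-O₂N–C₆H₄–O⁻): pKₐ(p-nitrophenol) ≈ 7.2
RS⁻: pKₐ(RSH (a thiol)) ≈ 10.5
hydroxide (OH⁻): pKₐ(H₂O) ≈ 15.7 — strong base; essentially never leaves without prior activation
Listed from poorest to best leaving group as asked.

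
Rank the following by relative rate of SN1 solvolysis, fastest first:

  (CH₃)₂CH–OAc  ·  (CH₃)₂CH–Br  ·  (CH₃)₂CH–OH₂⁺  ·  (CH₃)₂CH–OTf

Identical carbon frameworks mean the comparison reduces to leaving-group quality.
Rank by basicity of the departing species: weakest base leaves most easily.
(CH₃)₂CH–OTf loses OTf⁻: pKₐ(CF₃SO₃H (triflic acid)) ≈ -14
(CH₃)₂CH–Br loses Br⁻: pKₐ(HBr) ≈ -9
(CH₃)₂CH–OH₂⁺ loses H₂O: pKₐ(H₃O⁺) ≈ -1.7
(CH₃)₂CH–OAc loses AcO⁻: pKₐ(CH₃COOH) ≈ 4.8

(CH₃)₂CH–OTf > (CH₃)₂CH–Br > (CH₃)₂CH–OH₂⁺ > (CH₃)₂CH–OAc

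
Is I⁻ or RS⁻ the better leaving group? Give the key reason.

I⁻

I⁻ is the better leaving group.
pKₐ(HI) ≈ -10 versus pKₐ(RSH (a thiol)) ≈ 10.5: I⁻ is the much weaker base.
Large, highly polarisable; very weak base.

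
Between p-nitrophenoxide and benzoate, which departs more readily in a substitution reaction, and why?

benzoate is the better leaving group.
pKₐ(C₆H₅COOH) ≈ 4.2 versus pKₐ(p-nitrophenol) ≈ 7.2: benzoate is the much weaker base.
Aryl carboxylate.

benzoate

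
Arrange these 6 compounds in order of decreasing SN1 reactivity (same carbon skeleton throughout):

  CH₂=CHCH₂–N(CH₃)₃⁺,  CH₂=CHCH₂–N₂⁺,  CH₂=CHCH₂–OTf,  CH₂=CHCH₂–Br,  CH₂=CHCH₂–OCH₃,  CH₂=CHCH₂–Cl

With the same alkyl group throughout, only the leaving group differentiates the rates.
A good leaving group is a weak base: the lower the pKₐ of its conjugate acid, the more readily it departs.
CH₂=CHCH₂–N₂⁺ loses N₂: no meaningful conjugate acid; N₂ departs as an exceptionally stable neutral molecule
CH₂=CHCH₂–OTf loses OTf⁻: pKₐ(CF₃SO₃H (triflic acid)) ≈ -14
CH₂=CHCH₂–Br loses Br⁻: pKₐ(HBr) ≈ -9
CH₂=CHCH₂–Cl loses Cl⁻: pKₐ(HCl) ≈ -7
CH₂=CHCH₂–N(CH₃)₃⁺ loses NR'₃: pKₐ(R'₃NH⁺) ≈ 10.7
CH₂=CHCH₂–OCH₃ loses CH₃O⁻: pKₐ(CH₃OH) ≈ 15.5

CH₂=CHCH₂–N₂⁺ > CH₂=CHCH₂–OTf > CH₂=CHCH₂–Br > CH₂=CHCH₂–Cl > CH₂=CHCH₂–N(CH₃)₃⁺ > CH₂=CHCH₂–OCH₃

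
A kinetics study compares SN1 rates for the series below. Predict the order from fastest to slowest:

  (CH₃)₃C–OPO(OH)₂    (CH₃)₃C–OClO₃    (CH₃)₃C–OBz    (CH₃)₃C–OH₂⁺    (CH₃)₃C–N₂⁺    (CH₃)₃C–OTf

(CH₃)₃C–N₂⁺ > (CH₃)₃C–OTf > (CH₃)₃C–OClO₃ > (CH₃)₃C–OH₂⁺ > (CH₃)₃C–OPO(OH)₂ > (CH₃)₃C–OBz

Same R in every case — rank the leaving groups.
A good leaving group is a weak base: the lower the pKₐ of its conjugate acid, the more readily it departs.
(CH₃)₃C–N₂⁺ loses N₂: no meaningful conjugate acid; N₂ departs as an exceptionally stable neutral molecule
(CH₃)₃C–OTf loses OTf⁻: pKₐ(CF₃SO₃H (triflic acid)) ≈ -14
(CH₃)₃C–OClO₃ loses ClO₄⁻: pKₐ(HClO₄) ≈ -10
(CH₃)₃C–OH₂⁺ loses H₂O: pKₐ(H₃O⁺) ≈ -1.7
(CH₃)₃C–OPO(OH)₂ loses H₂PO₄⁻: pKₐ(H₃PO₄) ≈ 2.1
(CH₃)₃C–OBz loses PhCOO⁻: pKₐ(C₆H₅COOH) ≈ 4.2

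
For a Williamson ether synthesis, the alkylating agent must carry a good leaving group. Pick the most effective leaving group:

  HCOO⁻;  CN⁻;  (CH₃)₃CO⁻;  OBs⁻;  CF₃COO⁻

OBs⁻

Leaving-group ability tracks the stability of the departed species; conjugate-acid pKₐ is the usual yardstick (lower pKₐ → better LG).
OBs⁻: pKₐ(p-BrC₆H₄SO₃H) ≈ -2.8
CF₃COO⁻: pKₐ(CF₃COOH) ≈ 0.2
HCOO⁻: pKₐ(HCOOH) ≈ 3.8
CN⁻: pKₐ(HCN) ≈ 9.2
(CH₃)₃CO⁻: pKₐ(t-BuOH) ≈ 18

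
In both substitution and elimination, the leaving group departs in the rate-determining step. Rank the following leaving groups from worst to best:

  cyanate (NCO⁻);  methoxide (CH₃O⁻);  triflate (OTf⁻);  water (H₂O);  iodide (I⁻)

methoxide (CH₃O⁻) < cyanate (NCO⁻) < water (H₂O) < iodide (I⁻) < triflate (OTf⁻)

A good leaving group is a weak base: the lower the pKₐ of its conjugate acid, the more readily it departs.
triflate (OTf⁻): pKₐ(CF₃SO₃H (triflic acid)) ≈ -14
iodide (I⁻): pKₐ(HI) ≈ -10
water (H₂O): pKₐ(H₃O⁺) ≈ -1.7
cyanate (NCO⁻): pKₐ(HOCN) ≈ 3.5
methoxide (CH₃O⁻): pKₐ(CH₃OH) ≈ 15.5
Reversing gives the worst-to-best order requested.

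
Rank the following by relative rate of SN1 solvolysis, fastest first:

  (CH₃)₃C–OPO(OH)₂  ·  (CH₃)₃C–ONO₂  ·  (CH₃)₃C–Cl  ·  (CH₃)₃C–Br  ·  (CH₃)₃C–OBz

(CH₃)₃C–Br > (CH₃)₃C–Cl > (CH₃)₃C–ONO₂ > (CH₃)₃C–OPO(OH)₂ > (CH₃)₃C–OBz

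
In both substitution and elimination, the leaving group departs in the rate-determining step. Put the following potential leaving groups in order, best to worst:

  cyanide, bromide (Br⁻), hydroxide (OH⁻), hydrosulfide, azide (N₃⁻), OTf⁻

OTf⁻ > bromide (Br⁻) > azide (N₃⁻) > hydrosulfide > cyanide > hydroxide (OH⁻)

Leaving-group ability tracks the stability of the departed species; conjugate-acid pKₐ is the usual yardstick (lower pKₐ → better LG).
OTf⁻: pKₐ(CF₃SO₃H (triflic acid)) ≈ -14 — charge spread over three oxygens and a CF₃ group; the premier leaving group in synthesis
bromide (Br⁻): pKₐ(HBr) ≈ -9
azide (N₃⁻): pKₐ(HN₃) ≈ 4.7 — linear, resonance-stabilised
hydrosulfide: pKₐ(H₂S) ≈ 7 — larger and more polarisable than the oxygen analogue
cyanide: pKₐ(HCN) ≈ 9.2
hydroxide (OH⁻): pKₐ(H₂O) ≈ 15.7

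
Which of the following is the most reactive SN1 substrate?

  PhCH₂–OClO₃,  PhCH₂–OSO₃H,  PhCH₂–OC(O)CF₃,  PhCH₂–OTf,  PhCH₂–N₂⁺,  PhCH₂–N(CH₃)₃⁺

Same R in every case — rank the leaving groups.
A good leaving group is a weak base: the lower the pKₐ of its conjugate acid, the more readily it departs.
PhCH₂–N₂⁺ loses N₂: no meaningful conjugate acid; N₂ departs as an exceptionally stable neutral molecule
PhCH₂–OTf loses OTf⁻: pKₐ(CF₃SO₃H (triflic acid)) ≈ -14
PhCH₂–OClO₃ loses ClO₄⁻: pKₐ(HClO₄) ≈ -10
PhCH₂–OSO₃H loses HSO₄⁻: pKₐ(H₂SO₄) ≈ -3
PhCH₂–OC(O)CF₃ loses CF₃COO⁻: pKₐ(CF₃COOH) ≈ 0.2
PhCH₂–N(CH₃)₃⁺ loses NR'₃: pKₐ(R'₃NH⁺) ≈ 10.7

PhCH₂–N₂⁺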